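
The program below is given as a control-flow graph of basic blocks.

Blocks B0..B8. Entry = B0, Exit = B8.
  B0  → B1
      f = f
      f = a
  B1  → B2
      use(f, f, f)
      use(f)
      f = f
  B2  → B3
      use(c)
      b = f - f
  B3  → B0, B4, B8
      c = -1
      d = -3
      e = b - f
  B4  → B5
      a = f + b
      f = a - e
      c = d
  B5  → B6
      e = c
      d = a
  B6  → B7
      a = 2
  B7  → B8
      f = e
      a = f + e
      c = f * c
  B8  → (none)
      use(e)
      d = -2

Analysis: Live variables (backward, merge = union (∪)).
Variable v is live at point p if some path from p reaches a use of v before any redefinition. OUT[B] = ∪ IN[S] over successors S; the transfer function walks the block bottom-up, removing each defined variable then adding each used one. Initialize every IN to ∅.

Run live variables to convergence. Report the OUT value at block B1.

Per-block solution:
  B0:   IN={a, c, f}   OUT={a, c, f}
  B1:   IN={a, c, f}   OUT={a, c, f}
  B2:   IN={a, c, f}   OUT={a, b, f}
  B3:   IN={a, b, f}   OUT={a, b, c, d, e, f}
  B4:   IN={b, d, e, f}   OUT={a, c}
  B5:   IN={a, c}   OUT={c, e}
  B6:   IN={c, e}   OUT={c, e}
  B7:   IN={c, e}   OUT={e}
  B8:   IN={e}   OUT={}

Merge at B1: OUT[B1] = IN[B2] = {a, c, f}

Answer: {a, c, f}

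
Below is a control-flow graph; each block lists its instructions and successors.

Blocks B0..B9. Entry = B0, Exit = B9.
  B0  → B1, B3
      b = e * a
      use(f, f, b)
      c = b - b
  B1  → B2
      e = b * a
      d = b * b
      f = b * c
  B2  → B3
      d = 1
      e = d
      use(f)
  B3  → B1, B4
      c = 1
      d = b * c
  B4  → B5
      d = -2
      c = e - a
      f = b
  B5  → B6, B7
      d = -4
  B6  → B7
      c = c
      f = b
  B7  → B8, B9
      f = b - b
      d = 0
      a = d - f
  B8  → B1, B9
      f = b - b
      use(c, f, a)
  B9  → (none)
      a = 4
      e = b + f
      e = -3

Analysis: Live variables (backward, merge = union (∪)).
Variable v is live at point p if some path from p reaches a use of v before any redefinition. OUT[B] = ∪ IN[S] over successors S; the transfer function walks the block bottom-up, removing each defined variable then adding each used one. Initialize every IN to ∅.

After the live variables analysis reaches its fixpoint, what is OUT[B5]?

Converged values:
  B0: | IN={a, e, f} | OUT={a, b, c, e}
  B1: | IN={a, b, c} | OUT={a, b, f}
  B2: | IN={a, b, f} | OUT={a, b, e}
  B3: | IN={a, b, e} | OUT={a, b, c, e}
  B4: | IN={a, b, e} | OUT={b, c}
  B5: | IN={b, c} | OUT={b, c}
  B6: | IN={b, c} | OUT={b, c}
  B7: | IN={b, c} | OUT={a, b, c, f}
  B8: | IN={a, b, c} | OUT={a, b, c, f}
  B9: | IN={b, f} | OUT={}

Merge at B5: OUT[B5] = IN[B6] ⊔ IN[B7] = {b, c}

Answer: {b, c}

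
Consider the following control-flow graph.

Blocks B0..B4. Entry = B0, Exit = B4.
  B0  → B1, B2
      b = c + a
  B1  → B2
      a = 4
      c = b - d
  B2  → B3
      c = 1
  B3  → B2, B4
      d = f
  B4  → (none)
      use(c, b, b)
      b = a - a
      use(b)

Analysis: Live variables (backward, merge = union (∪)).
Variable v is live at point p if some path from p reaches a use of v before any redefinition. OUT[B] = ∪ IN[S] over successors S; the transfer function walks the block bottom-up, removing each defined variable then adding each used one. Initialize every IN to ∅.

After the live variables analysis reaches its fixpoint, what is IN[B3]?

Answer: {a, b, c, f}

Working:
Converged values:
  B0:  IN={a, c, d, f}  OUT={a, b, d, f}
  B1:  IN={b, d, f}  OUT={a, b, f}
  B2:  IN={a, b, f}  OUT={a, b, c, f}
  B3:  IN={a, b, c, f}  OUT={a, b, c, f}
  B4:  IN={a, b, c}  OUT={}

Merge at B3: OUT[B3] = IN[B2] ⊔ IN[B4] = {a, b, c, f}
Applying B3's transfer function to that OUT value gives IN[B3] (row B3 above).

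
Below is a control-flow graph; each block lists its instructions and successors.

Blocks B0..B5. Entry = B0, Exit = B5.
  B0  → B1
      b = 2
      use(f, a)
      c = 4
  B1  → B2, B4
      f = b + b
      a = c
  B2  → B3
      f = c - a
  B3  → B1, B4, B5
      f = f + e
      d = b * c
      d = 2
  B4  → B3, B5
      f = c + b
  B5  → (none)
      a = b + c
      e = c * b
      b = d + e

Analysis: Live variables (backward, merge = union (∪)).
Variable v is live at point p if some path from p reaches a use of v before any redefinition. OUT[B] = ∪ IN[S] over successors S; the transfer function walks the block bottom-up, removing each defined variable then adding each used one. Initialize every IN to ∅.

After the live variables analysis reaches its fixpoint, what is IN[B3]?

Fixpoint table:
  B0:   IN={a, d, e, f}   OUT={b, c, d, e}
  B1:   IN={b, c, d, e}   OUT={a, b, c, d, e}
  B2:   IN={a, b, c, e}   OUT={b, c, e, f}
  B3:   IN={b, c, e, f}   OUT={b, c, d, e}
  B4:   IN={b, c, d, e}   OUT={b, c, d, e, f}
  B5:   IN={b, c, d}   OUT={}

Merge at B3: OUT[B3] = IN[B1] ⊔ IN[B4] ⊔ IN[B5] = {b, c, d, e}
Applying B3's transfer function to that OUT value gives IN[B3] (row B3 above).

Answer: {b, c, e, f}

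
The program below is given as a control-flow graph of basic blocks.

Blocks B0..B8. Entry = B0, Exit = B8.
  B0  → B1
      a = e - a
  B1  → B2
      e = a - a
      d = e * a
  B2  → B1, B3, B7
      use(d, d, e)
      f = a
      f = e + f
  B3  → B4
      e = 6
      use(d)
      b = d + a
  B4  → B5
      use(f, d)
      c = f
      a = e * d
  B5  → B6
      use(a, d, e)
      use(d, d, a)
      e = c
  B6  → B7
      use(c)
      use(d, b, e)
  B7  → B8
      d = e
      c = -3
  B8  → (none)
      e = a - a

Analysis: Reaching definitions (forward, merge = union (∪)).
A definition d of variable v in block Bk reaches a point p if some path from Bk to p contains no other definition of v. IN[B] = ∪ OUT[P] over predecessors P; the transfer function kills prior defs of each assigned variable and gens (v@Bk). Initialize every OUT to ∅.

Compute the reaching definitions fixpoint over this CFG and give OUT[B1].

Converged values:
  B0:  IN={}  OUT={a@B0}
  B1:  IN={a@B0, d@B1, e@B1, f@B2}  OUT={a@B0, d@B1, e@B1, f@B2}
  B2:  IN={a@B0, d@B1, e@B1, f@B2}  OUT={a@B0, d@B1, e@B1, f@B2}
  B3:  IN={a@B0, d@B1, e@B1, f@B2}  OUT={a@B0, b@B3, d@B1, e@B3, f@B2}
  B4:  IN={a@B0, b@B3, d@B1, e@B3, f@B2}  OUT={a@B4, b@B3, c@B4, d@B1, e@B3, f@B2}
  B5:  IN={a@B4, b@B3, c@B4, d@B1, e@B3, f@B2}  OUT={a@B4, b@B3, c@B4, d@B1, e@B5, f@B2}
  B6:  IN={a@B4, b@B3, c@B4, d@B1, e@B5, f@B2}  OUT={a@B4, b@B3, c@B4, d@B1, e@B5, f@B2}
  B7:  IN={a@B0, a@B4, b@B3, c@B4, d@B1, e@B1, e@B5, f@B2}  OUT={a@B0, a@B4, b@B3, c@B7, d@B7, e@B1, e@B5, f@B2}
  B8:  IN={a@B0, a@B4, b@B3, c@B7, d@B7, e@B1, e@B5, f@B2}  OUT={a@B0, a@B4, b@B3, c@B7, d@B7, e@B8, f@B2}

Merge at B1: IN[B1] = OUT[B0] ⊔ OUT[B2] = {a@B0, d@B1, e@B1, f@B2}
Applying B1's transfer function to that IN value gives OUT[B1] (row B1 above).

Answer: {a@B0, d@B1, e@B1, f@B2}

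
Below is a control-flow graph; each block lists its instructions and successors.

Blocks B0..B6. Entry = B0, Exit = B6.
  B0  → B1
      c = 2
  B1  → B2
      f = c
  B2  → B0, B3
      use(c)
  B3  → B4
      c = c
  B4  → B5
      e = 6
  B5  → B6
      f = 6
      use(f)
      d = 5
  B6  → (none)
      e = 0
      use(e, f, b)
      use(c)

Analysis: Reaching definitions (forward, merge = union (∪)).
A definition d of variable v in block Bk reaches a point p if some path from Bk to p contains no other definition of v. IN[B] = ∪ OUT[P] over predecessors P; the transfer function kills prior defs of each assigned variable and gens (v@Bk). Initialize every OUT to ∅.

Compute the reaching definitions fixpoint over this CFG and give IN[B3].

Answer: {c@B0, f@B1}

Working:
Per-block solution:
  B0: | IN={c@B0, f@B1} | OUT={c@B0, f@B1}
  B1: | IN={c@B0, f@B1} | OUT={c@B0, f@B1}
  B2: | IN={c@B0, f@B1} | OUT={c@B0, f@B1}
  B3: | IN={c@B0, f@B1} | OUT={c@B3, f@B1}
  B4: | IN={c@B3, f@B1} | OUT={c@B3, e@B4, f@B1}
  B5: | IN={c@B3, e@B4, f@B1} | OUT={c@B3, d@B5, e@B4, f@B5}
  B6: | IN={c@B3, d@B5, e@B4, f@B5} | OUT={c@B3, d@B5, e@B6, f@B5}

Merge at B3: IN[B3] = OUT[B2] = {c@B0, f@B1}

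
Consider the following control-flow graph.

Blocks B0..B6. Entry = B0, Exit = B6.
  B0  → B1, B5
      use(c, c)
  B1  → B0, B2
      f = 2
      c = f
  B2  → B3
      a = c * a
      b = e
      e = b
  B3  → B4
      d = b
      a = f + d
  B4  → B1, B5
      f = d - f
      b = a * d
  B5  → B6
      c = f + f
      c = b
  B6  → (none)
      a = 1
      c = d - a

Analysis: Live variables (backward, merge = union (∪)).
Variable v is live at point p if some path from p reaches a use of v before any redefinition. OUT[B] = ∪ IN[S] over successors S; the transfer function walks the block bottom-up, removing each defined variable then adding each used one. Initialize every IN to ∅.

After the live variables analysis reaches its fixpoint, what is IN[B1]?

Answer: {a, b, d, e}

Trace:
Fixpoint table:
  B0:  IN={a, b, c, d, e, f}  OUT={a, b, d, e, f}
  B1:  IN={a, b, d, e}  OUT={a, b, c, d, e, f}
  B2:  IN={a, c, e, f}  OUT={b, e, f}
  B3:  IN={b, e, f}  OUT={a, d, e, f}
  B4:  IN={a, d, e, f}  OUT={a, b, d, e, f}
  B5:  IN={b, d, f}  OUT={d}
  B6:  IN={d}  OUT={}

Merge at B1: OUT[B1] = IN[B0] ⊔ IN[B2] = {a, b, c, d, e, f}
Applying B1's transfer function to that OUT value gives IN[B1] (row B1 above).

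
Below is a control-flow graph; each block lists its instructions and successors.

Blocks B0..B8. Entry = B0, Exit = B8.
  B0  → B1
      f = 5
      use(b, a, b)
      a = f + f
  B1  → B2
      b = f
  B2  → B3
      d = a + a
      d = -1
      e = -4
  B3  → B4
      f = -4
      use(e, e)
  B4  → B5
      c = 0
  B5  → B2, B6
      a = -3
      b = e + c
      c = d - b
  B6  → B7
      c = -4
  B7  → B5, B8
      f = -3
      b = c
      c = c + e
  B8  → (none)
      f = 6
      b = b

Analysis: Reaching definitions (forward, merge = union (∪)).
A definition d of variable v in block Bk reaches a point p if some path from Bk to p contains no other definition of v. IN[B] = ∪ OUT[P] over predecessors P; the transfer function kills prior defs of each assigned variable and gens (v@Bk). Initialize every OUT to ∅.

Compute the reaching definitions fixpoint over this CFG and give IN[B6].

Fixpoint table:
  B0:  IN={}  OUT={a@B0, f@B0}
  B1:  IN={a@B0, f@B0}  OUT={a@B0, b@B1, f@B0}
  B2:  IN={a@B0, a@B5, b@B1, b@B5, c@B5, d@B2, e@B2, f@B0, f@B3, f@B7}  OUT={a@B0, a@B5, b@B1, b@B5, c@B5, d@B2, e@B2, f@B0, f@B3, f@B7}
  B3:  IN={a@B0, a@B5, b@B1, b@B5, c@B5, d@B2, e@B2, f@B0, f@B3, f@B7}  OUT={a@B0, a@B5, b@B1, b@B5, c@B5, d@B2, e@B2, f@B3}
  B4:  IN={a@B0, a@B5, b@B1, b@B5, c@B5, d@B2, e@B2, f@B3}  OUT={a@B0, a@B5, b@B1, b@B5, c@B4, d@B2, e@B2, f@B3}
  B5:  IN={a@B0, a@B5, b@B1, b@B5, b@B7, c@B4, c@B7, d@B2, e@B2, f@B3, f@B7}  OUT={a@B5, b@B5, c@B5, d@B2, e@B2, f@B3, f@B7}
  B6:  IN={a@B5, b@B5, c@B5, d@B2, e@B2, f@B3, f@B7}  OUT={a@B5, b@B5, c@B6, d@B2, e@B2, f@B3, f@B7}
  B7:  IN={a@B5, b@B5, c@B6, d@B2, e@B2, f@B3, f@B7}  OUT={a@B5, b@B7, c@B7, d@B2, e@B2, f@B7}
  B8:  IN={a@B5, b@B7, c@B7, d@B2, e@B2, f@B7}  OUT={a@B5, b@B8, c@B7, d@B2, e@B2, f@B8}

Merge at B6: IN[B6] = OUT[B5] = {a@B5, b@B5, c@B5, d@B2, e@B2, f@B3, f@B7}

Answer: {a@B5, b@B5, c@B5, d@B2, e@B2, f@B3, f@B7}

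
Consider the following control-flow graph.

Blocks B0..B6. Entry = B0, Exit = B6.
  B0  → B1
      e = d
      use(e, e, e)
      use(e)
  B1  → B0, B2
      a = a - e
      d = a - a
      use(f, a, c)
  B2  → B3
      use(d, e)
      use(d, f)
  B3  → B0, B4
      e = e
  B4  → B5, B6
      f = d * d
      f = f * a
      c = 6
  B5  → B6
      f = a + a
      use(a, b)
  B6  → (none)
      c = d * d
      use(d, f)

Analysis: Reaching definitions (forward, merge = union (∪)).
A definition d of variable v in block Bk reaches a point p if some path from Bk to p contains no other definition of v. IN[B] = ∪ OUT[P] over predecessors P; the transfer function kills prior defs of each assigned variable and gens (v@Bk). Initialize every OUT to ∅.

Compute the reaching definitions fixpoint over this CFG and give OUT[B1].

Fixpoint table:
  B0:  IN={a@B1, d@B1, e@B0, e@B3}  OUT={a@B1, d@B1, e@B0}
  B1:  IN={a@B1, d@B1, e@B0}  OUT={a@B1, d@B1, e@B0}
  B2:  IN={a@B1, d@B1, e@B0}  OUT={a@B1, d@B1, e@B0}
  B3:  IN={a@B1, d@B1, e@B0}  OUT={a@B1, d@B1, e@B3}
  B4:  IN={a@B1, d@B1, e@B3}  OUT={a@B1, c@B4, d@B1, e@B3, f@B4}
  B5:  IN={a@B1, c@B4, d@B1, e@B3, f@B4}  OUT={a@B1, c@B4, d@B1, e@B3, f@B5}
  B6:  IN={a@B1, c@B4, d@B1, e@B3, f@B4, f@B5}  OUT={a@B1, c@B6, d@B1, e@B3, f@B4, f@B5}

Merge at B1: IN[B1] = OUT[B0] = {a@B1, d@B1, e@B0}
Applying B1's transfer function to that IN value gives OUT[B1] (row B1 above).

Answer: {a@B1, d@B1, e@B0}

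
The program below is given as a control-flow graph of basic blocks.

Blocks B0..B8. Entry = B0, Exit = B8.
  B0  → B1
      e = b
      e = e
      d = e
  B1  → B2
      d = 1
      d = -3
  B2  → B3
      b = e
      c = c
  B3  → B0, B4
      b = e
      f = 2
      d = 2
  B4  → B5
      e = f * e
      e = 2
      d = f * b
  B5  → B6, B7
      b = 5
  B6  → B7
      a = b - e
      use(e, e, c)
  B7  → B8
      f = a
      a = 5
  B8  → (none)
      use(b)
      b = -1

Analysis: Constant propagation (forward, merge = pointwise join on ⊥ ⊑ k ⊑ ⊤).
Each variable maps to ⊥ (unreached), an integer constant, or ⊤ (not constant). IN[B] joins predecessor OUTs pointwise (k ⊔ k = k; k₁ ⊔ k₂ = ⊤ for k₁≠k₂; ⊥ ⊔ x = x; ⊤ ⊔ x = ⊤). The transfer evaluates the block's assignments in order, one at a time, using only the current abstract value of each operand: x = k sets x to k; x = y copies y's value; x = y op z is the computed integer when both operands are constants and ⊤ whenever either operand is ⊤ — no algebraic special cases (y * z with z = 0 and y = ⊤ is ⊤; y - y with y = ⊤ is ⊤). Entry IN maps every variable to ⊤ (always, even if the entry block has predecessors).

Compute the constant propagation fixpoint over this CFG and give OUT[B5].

Answer: {a: ⊤, b: 5, c: ⊤, d: ⊤, e: 2, f: 2}

Derivation:
Per-block solution:
  B0: | IN=(all ⊤) | OUT=(all ⊤)
  B1: | IN=(all ⊤) | OUT={d:-3; rest ⊤}
  B2: | IN={d:-3; rest ⊤} | OUT={d:-3; rest ⊤}
  B3: | IN={d:-3; rest ⊤} | OUT={d:2, f:2; rest ⊤}
  B4: | IN={d:2, f:2; rest ⊤} | OUT={e:2, f:2; rest ⊤}
  B5: | IN={e:2, f:2; rest ⊤} | OUT={b:5, e:2, f:2; rest ⊤}
  B6: | IN={b:5, e:2, f:2; rest ⊤} | OUT={a:3, b:5, e:2, f:2; rest ⊤}
  B7: | IN={b:5, e:2, f:2; rest ⊤} | OUT={a:5, b:5, e:2; rest ⊤}
  B8: | IN={a:5, b:5, e:2; rest ⊤} | OUT={a:5, b:-1, e:2; rest ⊤}

Merge at B5: IN[B5] = OUT[B4] = {a: ⊤, b: ⊤, c: ⊤, d: ⊤, e: 2, f: 2}
Applying B5's transfer function to that IN value gives OUT[B5] (row B5 above).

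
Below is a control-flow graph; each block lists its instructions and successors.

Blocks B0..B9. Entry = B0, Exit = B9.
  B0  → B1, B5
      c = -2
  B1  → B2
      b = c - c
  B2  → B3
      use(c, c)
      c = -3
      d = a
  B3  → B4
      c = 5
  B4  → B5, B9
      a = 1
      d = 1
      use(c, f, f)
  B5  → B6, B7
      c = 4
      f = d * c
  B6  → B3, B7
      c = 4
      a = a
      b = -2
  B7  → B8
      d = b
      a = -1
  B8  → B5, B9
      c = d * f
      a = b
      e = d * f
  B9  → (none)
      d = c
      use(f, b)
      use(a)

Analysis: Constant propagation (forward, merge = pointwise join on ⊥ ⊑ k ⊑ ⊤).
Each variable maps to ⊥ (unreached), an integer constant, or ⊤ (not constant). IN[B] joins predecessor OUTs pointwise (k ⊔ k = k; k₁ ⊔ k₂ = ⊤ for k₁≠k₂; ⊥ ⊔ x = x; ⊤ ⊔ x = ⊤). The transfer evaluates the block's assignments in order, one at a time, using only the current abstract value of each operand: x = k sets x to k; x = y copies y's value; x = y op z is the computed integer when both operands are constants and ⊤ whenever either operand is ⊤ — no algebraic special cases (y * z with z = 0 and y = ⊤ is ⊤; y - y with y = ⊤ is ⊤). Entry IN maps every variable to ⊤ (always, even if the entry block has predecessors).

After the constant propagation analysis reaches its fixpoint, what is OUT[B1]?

Answer: {a: ⊤, b: 0, c: -2, d: ⊤, e: ⊤, f: ⊤}

Trace:
Converged values:
  B0:   IN=(all ⊤)   OUT={c:-2; rest ⊤}
  B1:   IN={c:-2; rest ⊤}   OUT={b:0, c:-2; rest ⊤}
  B2:   IN={b:0, c:-2; rest ⊤}   OUT={b:0, c:-3; rest ⊤}
  B3:   IN=(all ⊤)   OUT={c:5; rest ⊤}
  B4:   IN={c:5; rest ⊤}   OUT={a:1, c:5, d:1; rest ⊤}
  B5:   IN=(all ⊤)   OUT={c:4; rest ⊤}
  B6:   IN={c:4; rest ⊤}   OUT={b:-2, c:4; rest ⊤}
  B7:   IN={c:4; rest ⊤}   OUT={a:-1, c:4; rest ⊤}
  B8:   IN={a:-1, c:4; rest ⊤}   OUT=(all ⊤)
  B9:   IN=(all ⊤)   OUT=(all ⊤)

Merge at B1: IN[B1] = OUT[B0] = {a: ⊤, b: ⊤, c: -2, d: ⊤, e: ⊤, f: ⊤}
Applying B1's transfer function to that IN value gives OUT[B1] (row B1 above).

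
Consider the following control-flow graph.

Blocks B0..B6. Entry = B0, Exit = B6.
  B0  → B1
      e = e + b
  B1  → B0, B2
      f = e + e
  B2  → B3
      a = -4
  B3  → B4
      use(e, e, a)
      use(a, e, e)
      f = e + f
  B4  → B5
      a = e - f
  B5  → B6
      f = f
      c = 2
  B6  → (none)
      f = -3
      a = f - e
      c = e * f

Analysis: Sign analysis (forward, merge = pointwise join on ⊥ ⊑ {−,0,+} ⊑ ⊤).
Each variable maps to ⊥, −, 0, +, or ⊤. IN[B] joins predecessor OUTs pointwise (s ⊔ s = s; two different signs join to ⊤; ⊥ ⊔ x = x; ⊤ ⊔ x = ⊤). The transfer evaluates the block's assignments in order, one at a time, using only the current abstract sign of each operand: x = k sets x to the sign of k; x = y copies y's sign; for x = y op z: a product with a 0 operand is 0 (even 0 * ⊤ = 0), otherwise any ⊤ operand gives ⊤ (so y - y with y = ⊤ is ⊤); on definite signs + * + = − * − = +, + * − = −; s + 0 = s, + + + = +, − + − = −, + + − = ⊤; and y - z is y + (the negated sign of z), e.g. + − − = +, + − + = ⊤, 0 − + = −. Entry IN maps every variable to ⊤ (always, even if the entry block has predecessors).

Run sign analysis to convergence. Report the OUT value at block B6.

Fixpoint table:
  B0: | IN=(all ⊤) | OUT=(all ⊤)
  B1: | IN=(all ⊤) | OUT=(all ⊤)
  B2: | IN=(all ⊤) | OUT={a:-; rest ⊤}
  B3: | IN={a:-; rest ⊤} | OUT={a:-; rest ⊤}
  B4: | IN={a:-; rest ⊤} | OUT=(all ⊤)
  B5: | IN=(all ⊤) | OUT={c:+; rest ⊤}
  B6: | IN={c:+; rest ⊤} | OUT={f:-; rest ⊤}

Merge at B6: IN[B6] = OUT[B5] = {a: ⊤, b: ⊤, c: +, d: ⊤, e: ⊤, f: ⊤}
Applying B6's transfer function to that IN value gives OUT[B6] (row B6 above).

Answer: {a: ⊤, b: ⊤, c: ⊤, d: ⊤, e: ⊤, f: -}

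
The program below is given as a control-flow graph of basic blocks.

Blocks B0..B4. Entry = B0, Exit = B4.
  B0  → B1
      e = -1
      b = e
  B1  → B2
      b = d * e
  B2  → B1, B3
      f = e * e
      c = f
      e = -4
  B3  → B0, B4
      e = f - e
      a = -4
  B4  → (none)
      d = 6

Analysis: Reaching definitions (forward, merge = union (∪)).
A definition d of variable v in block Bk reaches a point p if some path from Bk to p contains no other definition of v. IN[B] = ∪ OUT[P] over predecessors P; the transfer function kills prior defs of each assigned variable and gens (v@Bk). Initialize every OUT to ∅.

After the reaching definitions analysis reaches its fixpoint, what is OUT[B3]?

Answer: {a@B3, b@B1, c@B2, e@B3, f@B2}

Trace:
Per-block solution:
  B0:   IN={a@B3, b@B1, c@B2, e@B3, f@B2}   OUT={a@B3, b@B0, c@B2, e@B0, f@B2}
  B1:   IN={a@B3, b@B0, b@B1, c@B2, e@B0, e@B2, f@B2}   OUT={a@B3, b@B1, c@B2, e@B0, e@B2, f@B2}
  B2:   IN={a@B3, b@B1, c@B2, e@B0, e@B2, f@B2}   OUT={a@B3, b@B1, c@B2, e@B2, f@B2}
  B3:   IN={a@B3, b@B1, c@B2, e@B2, f@B2}   OUT={a@B3, b@B1, c@B2, e@B3, f@B2}
  B4:   IN={a@B3, b@B1, c@B2, e@B3, f@B2}   OUT={a@B3, b@B1, c@B2, d@B4, e@B3, f@B2}

Merge at B3: IN[B3] = OUT[B2] = {a@B3, b@B1, c@B2, e@B2, f@B2}
Applying B3's transfer function to that IN value gives OUT[B3] (row B3 above).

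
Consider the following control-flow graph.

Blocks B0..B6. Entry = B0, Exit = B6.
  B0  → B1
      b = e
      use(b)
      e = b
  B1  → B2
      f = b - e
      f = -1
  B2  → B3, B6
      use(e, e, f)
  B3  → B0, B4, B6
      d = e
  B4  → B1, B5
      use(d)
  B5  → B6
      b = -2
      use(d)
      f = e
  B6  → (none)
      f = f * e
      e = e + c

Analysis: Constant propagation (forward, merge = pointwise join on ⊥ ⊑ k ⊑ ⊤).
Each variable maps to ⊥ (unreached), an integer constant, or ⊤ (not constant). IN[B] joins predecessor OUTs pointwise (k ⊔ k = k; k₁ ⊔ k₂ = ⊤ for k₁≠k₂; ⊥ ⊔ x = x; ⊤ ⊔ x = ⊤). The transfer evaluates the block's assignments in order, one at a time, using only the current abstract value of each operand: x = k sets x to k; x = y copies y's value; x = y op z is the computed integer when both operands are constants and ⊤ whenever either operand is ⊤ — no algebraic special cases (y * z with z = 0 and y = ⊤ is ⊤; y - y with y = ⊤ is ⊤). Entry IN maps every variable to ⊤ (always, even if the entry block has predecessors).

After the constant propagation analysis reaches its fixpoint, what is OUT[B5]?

Answer: {a: ⊤, b: -2, c: ⊤, d: ⊤, e: ⊤, f: ⊤}

Derivation:
Converged values:
  B0:   IN=(all ⊤)   OUT=(all ⊤)
  B1:   IN=(all ⊤)   OUT={f:-1; rest ⊤}
  B2:   IN={f:-1; rest ⊤}   OUT={f:-1; rest ⊤}
  B3:   IN={f:-1; rest ⊤}   OUT={f:-1; rest ⊤}
  B4:   IN={f:-1; rest ⊤}   OUT={f:-1; rest ⊤}
  B5:   IN={f:-1; rest ⊤}   OUT={b:-2; rest ⊤}
  B6:   IN=(all ⊤)   OUT=(all ⊤)

Merge at B5: IN[B5] = OUT[B4] = {a: ⊤, b: ⊤, c: ⊤, d: ⊤, e: ⊤, f: -1}
Applying B5's transfer function to that IN value gives OUT[B5] (row B5 above).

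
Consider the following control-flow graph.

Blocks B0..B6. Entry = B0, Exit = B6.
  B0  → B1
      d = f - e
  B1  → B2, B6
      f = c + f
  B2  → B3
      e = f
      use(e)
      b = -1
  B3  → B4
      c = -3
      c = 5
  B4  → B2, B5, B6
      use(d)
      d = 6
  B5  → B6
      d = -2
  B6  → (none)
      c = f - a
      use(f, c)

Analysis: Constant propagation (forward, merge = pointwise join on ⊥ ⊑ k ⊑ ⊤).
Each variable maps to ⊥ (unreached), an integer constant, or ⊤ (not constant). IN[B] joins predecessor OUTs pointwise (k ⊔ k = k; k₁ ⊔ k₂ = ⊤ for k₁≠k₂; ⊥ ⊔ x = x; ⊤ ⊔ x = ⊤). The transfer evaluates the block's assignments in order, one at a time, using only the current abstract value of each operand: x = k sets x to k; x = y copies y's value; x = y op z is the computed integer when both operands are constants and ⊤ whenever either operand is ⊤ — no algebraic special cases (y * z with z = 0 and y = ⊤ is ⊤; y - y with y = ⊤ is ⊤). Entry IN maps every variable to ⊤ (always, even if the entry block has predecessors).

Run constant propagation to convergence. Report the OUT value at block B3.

Fixpoint table:
  B0:   IN=(all ⊤)   OUT=(all ⊤)
  B1:   IN=(all ⊤)   OUT=(all ⊤)
  B2:   IN=(all ⊤)   OUT={b:-1; rest ⊤}
  B3:   IN={b:-1; rest ⊤}   OUT={b:-1, c:5; rest ⊤}
  B4:   IN={b:-1, c:5; rest ⊤}   OUT={b:-1, c:5, d:6; rest ⊤}
  B5:   IN={b:-1, c:5, d:6; rest ⊤}   OUT={b:-1, c:5, d:-2; rest ⊤}
  B6:   IN=(all ⊤)   OUT=(all ⊤)

Merge at B3: IN[B3] = OUT[B2] = {a: ⊤, b: -1, c: ⊤, d: ⊤, e: ⊤, f: ⊤}
Applying B3's transfer function to that IN value gives OUT[B3] (row B3 above).

Answer: {a: ⊤, b: -1, c: 5, d: ⊤, e: ⊤, f: ⊤}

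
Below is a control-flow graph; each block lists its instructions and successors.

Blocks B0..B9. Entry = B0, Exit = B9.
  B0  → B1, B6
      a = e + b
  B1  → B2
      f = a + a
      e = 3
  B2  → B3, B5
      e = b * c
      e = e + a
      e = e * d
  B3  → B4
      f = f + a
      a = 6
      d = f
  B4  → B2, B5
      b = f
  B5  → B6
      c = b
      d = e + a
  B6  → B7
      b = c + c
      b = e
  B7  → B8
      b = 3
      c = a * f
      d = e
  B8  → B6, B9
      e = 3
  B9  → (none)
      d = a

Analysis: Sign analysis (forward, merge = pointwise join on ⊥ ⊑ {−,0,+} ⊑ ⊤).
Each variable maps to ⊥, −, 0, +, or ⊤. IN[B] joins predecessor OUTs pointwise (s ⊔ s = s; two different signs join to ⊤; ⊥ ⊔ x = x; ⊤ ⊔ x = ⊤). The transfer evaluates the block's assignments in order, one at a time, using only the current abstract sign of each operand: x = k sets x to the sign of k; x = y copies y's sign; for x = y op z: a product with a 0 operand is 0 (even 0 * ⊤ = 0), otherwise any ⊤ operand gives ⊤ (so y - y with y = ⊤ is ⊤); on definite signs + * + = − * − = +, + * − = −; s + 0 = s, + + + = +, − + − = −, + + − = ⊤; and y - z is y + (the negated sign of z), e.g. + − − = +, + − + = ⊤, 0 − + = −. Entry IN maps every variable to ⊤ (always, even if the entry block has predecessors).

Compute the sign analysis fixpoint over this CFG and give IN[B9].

Per-block solution:
  B0:  IN=(all ⊤)  OUT=(all ⊤)
  B1:  IN=(all ⊤)  OUT={e:+; rest ⊤}
  B2:  IN=(all ⊤)  OUT=(all ⊤)
  B3:  IN=(all ⊤)  OUT={a:+; rest ⊤}
  B4:  IN={a:+; rest ⊤}  OUT={a:+; rest ⊤}
  B5:  IN=(all ⊤)  OUT=(all ⊤)
  B6:  IN=(all ⊤)  OUT=(all ⊤)
  B7:  IN=(all ⊤)  OUT={b:+; rest ⊤}
  B8:  IN={b:+; rest ⊤}  OUT={b:+, e:+; rest ⊤}
  B9:  IN={b:+, e:+; rest ⊤}  OUT={b:+, e:+; rest ⊤}

Merge at B9: IN[B9] = OUT[B8] = {a: ⊤, b: +, c: ⊤, d: ⊤, e: +, f: ⊤}

Answer: {a: ⊤, b: +, c: ⊤, d: ⊤, e: +, f: ⊤}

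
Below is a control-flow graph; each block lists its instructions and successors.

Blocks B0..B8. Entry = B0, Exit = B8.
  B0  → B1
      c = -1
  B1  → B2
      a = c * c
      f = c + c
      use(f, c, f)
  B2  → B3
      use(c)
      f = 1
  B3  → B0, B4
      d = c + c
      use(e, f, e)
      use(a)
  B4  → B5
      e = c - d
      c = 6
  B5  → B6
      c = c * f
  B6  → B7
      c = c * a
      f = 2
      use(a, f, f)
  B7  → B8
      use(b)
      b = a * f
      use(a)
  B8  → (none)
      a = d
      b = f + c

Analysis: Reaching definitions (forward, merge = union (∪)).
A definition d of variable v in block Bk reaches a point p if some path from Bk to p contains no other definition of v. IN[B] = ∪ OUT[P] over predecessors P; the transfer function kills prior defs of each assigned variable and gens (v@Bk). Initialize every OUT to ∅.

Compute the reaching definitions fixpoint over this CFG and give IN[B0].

Answer: {a@B1, c@B0, d@B3, f@B2}

Working:
Fixpoint table:
  B0:  IN={a@B1, c@B0, d@B3, f@B2}  OUT={a@B1, c@B0, d@B3, f@B2}
  B1:  IN={a@B1, c@B0, d@B3, f@B2}  OUT={a@B1, c@B0, d@B3, f@B1}
  B2:  IN={a@B1, c@B0, d@B3, f@B1}  OUT={a@B1, c@B0, d@B3, f@B2}
  B3:  IN={a@B1, c@B0, d@B3, f@B2}  OUT={a@B1, c@B0, d@B3, f@B2}
  B4:  IN={a@B1, c@B0, d@B3, f@B2}  OUT={a@B1, c@B4, d@B3, e@B4, f@B2}
  B5:  IN={a@B1, c@B4, d@B3, e@B4, f@B2}  OUT={a@B1, c@B5, d@B3, e@B4, f@B2}
  B6:  IN={a@B1, c@B5, d@B3, e@B4, f@B2}  OUT={a@B1, c@B6, d@B3, e@B4, f@B6}
  B7:  IN={a@B1, c@B6, d@B3, e@B4, f@B6}  OUT={a@B1, b@B7, c@B6, d@B3, e@B4, f@B6}
  B8:  IN={a@B1, b@B7, c@B6, d@B3, e@B4, f@B6}  OUT={a@B8, b@B8, c@B6, d@B3, e@B4, f@B6}

Merge at B0 (entry node, so the boundary value {} is joined with the incoming edge(s)): IN[B0] = {} ⊔ OUT[B3] = {a@B1, c@B0, d@B3, f@B2}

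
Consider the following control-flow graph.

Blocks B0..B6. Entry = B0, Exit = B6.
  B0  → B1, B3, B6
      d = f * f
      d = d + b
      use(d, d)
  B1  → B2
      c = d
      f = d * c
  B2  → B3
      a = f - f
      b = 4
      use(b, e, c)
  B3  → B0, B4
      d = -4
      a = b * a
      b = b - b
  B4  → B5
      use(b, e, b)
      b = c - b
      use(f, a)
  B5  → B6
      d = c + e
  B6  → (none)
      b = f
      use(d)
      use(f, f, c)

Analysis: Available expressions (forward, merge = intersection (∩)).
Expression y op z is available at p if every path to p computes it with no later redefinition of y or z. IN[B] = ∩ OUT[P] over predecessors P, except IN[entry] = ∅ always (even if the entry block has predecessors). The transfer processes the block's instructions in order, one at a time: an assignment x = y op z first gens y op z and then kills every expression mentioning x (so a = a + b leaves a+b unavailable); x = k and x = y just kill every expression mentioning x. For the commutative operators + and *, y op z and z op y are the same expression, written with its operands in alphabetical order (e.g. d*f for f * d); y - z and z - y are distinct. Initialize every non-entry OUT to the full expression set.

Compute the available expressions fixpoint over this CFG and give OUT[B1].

Answer: {c*d}

Working:
Fixpoint table:
  B0:   IN={}   OUT={f*f}
  B1:   IN={f*f}   OUT={c*d}
  B2:   IN={c*d}   OUT={c*d, f-f}
  B3:   IN={}   OUT={}
  B4:   IN={}   OUT={}
  B5:   IN={}   OUT={c+e}
  B6:   IN={}   OUT={}

Merge at B1: IN[B1] = OUT[B0] = {f*f}
Applying B1's transfer function to that IN value gives OUT[B1] (row B1 above).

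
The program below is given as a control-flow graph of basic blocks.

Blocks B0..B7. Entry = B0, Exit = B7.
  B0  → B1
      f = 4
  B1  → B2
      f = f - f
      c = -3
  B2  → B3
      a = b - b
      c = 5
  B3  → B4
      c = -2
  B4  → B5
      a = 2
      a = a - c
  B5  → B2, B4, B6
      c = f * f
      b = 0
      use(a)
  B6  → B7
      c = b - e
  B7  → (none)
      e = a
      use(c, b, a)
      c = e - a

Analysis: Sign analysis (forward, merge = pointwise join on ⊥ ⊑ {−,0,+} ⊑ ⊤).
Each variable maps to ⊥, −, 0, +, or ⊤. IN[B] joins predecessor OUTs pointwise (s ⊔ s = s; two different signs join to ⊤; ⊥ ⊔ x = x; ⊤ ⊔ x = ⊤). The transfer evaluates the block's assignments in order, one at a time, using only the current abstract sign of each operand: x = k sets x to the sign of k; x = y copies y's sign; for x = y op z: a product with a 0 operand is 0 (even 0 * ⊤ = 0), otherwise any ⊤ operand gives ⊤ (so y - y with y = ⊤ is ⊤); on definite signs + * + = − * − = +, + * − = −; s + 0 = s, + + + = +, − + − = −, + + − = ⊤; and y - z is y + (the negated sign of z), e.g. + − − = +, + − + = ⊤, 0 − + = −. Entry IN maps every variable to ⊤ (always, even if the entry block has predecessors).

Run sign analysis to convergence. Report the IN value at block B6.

Answer: {a: ⊤, b: 0, c: ⊤, d: ⊤, e: ⊤, f: ⊤}

Working:
Converged values:
  B0:   IN=(all ⊤)   OUT={f:+; rest ⊤}
  B1:   IN={f:+; rest ⊤}   OUT={c:-; rest ⊤}
  B2:   IN=(all ⊤)   OUT={c:+; rest ⊤}
  B3:   IN={c:+; rest ⊤}   OUT={c:-; rest ⊤}
  B4:   IN=(all ⊤)   OUT=(all ⊤)
  B5:   IN=(all ⊤)   OUT={b:0; rest ⊤}
  B6:   IN={b:0; rest ⊤}   OUT={b:0; rest ⊤}
  B7:   IN={b:0; rest ⊤}   OUT={b:0; rest ⊤}

Merge at B6: IN[B6] = OUT[B5] = {a: ⊤, b: 0, c: ⊤, d: ⊤, e: ⊤, f: ⊤}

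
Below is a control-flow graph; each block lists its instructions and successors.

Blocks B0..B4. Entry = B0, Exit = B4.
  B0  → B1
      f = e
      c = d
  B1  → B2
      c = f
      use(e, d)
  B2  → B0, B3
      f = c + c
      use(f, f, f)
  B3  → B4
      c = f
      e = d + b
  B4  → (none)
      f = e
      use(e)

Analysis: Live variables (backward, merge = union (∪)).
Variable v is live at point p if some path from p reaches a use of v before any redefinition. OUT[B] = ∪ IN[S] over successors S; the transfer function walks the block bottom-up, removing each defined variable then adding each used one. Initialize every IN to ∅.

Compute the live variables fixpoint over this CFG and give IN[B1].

Converged values:
  B0:  IN={b, d, e}  OUT={b, d, e, f}
  B1:  IN={b, d, e, f}  OUT={b, c, d, e}
  B2:  IN={b, c, d, e}  OUT={b, d, e, f}
  B3:  IN={b, d, f}  OUT={e}
  B4:  IN={e}  OUT={}

Merge at B1: OUT[B1] = IN[B2] = {b, c, d, e}
Applying B1's transfer function to that OUT value gives IN[B1] (row B1 above).

Answer: {b, d, e, f}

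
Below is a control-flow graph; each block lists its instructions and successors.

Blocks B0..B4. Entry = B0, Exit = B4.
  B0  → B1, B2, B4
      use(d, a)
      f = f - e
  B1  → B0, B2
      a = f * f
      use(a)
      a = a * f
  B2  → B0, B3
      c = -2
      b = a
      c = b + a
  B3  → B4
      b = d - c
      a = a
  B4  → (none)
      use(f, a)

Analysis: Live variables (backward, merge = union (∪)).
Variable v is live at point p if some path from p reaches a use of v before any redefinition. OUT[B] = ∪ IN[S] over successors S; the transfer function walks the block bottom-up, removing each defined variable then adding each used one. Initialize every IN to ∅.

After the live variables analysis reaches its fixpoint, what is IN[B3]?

Answer: {a, c, d, f}

Trace:
Converged values:
  B0:   IN={a, d, e, f}   OUT={a, d, e, f}
  B1:   IN={d, e, f}   OUT={a, d, e, f}
  B2:   IN={a, d, e, f}   OUT={a, c, d, e, f}
  B3:   IN={a, c, d, f}   OUT={a, f}
  B4:   IN={a, f}   OUT={}

Merge at B3: OUT[B3] = IN[B4] = {a, f}
Applying B3's transfer function to that OUT value gives IN[B3] (row B3 above).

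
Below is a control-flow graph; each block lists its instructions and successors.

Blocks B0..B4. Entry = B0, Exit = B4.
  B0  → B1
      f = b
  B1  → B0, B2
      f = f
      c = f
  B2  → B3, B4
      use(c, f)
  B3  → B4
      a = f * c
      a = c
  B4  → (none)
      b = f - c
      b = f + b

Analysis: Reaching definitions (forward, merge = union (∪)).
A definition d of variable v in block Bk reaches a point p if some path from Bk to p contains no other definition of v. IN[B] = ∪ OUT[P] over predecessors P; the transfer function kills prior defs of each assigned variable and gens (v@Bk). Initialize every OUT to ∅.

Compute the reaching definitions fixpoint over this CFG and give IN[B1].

Answer: {c@B1, f@B0}

Trace:
Converged values:
  B0:   IN={c@B1, f@B1}   OUT={c@B1, f@B0}
  B1:   IN={c@B1, f@B0}   OUT={c@B1, f@B1}
  B2:   IN={c@B1, f@B1}   OUT={c@B1, f@B1}
  B3:   IN={c@B1, f@B1}   OUT={a@B3, c@B1, f@B1}
  B4:   IN={a@B3, c@B1, f@B1}   OUT={a@B3, b@B4, c@B1, f@B1}

Merge at B1: IN[B1] = OUT[B0] = {c@B1, f@B0}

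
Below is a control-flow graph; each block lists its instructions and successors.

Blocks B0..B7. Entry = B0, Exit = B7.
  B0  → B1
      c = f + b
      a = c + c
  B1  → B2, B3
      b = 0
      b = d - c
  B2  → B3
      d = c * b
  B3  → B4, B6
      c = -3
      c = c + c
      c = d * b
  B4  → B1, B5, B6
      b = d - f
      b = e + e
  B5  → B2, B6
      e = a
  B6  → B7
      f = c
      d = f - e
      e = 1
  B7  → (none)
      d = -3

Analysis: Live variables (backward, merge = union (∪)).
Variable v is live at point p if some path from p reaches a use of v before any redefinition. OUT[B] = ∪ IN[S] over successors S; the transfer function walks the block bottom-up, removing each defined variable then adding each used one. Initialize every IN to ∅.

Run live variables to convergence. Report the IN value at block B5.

Answer: {a, b, c, f}

Working:
Per-block solution:
  B0: | IN={b, d, e, f} | OUT={a, c, d, e, f}
  B1: | IN={a, c, d, e, f} | OUT={a, b, c, d, e, f}
  B2: | IN={a, b, c, e, f} | OUT={a, b, d, e, f}
  B3: | IN={a, b, d, e, f} | OUT={a, c, d, e, f}
  B4: | IN={a, c, d, e, f} | OUT={a, b, c, d, e, f}
  B5: | IN={a, b, c, f} | OUT={a, b, c, e, f}
  B6: | IN={c, e} | OUT={}
  B7: | IN={} | OUT={}

Merge at B5: OUT[B5] = IN[B2] ⊔ IN[B6] = {a, b, c, e, f}
Applying B5's transfer function to that OUT value gives IN[B5] (row B5 above).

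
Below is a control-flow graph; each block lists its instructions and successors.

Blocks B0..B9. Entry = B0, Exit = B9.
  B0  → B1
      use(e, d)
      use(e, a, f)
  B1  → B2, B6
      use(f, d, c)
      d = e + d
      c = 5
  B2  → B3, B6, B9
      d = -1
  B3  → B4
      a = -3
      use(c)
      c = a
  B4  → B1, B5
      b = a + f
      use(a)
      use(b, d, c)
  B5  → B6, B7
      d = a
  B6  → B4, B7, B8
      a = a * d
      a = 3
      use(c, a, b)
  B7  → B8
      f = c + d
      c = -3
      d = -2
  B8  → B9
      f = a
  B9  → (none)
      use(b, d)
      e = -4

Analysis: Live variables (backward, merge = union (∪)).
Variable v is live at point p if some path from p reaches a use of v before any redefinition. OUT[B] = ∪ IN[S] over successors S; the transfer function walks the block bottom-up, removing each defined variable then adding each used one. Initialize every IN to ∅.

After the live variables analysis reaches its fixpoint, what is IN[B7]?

Answer: {a, b, c, d}

Working:
Fixpoint table:
  B0:   IN={a, b, c, d, e, f}   OUT={a, b, c, d, e, f}
  B1:   IN={a, b, c, d, e, f}   OUT={a, b, c, d, e, f}
  B2:   IN={a, b, c, e, f}   OUT={a, b, c, d, e, f}
  B3:   IN={c, d, e, f}   OUT={a, c, d, e, f}
  B4:   IN={a, c, d, e, f}   OUT={a, b, c, d, e, f}
  B5:   IN={a, b, c, e, f}   OUT={a, b, c, d, e, f}
  B6:   IN={a, b, c, d, e, f}   OUT={a, b, c, d, e, f}
  B7:   IN={a, b, c, d}   OUT={a, b, d}
  B8:   IN={a, b, d}   OUT={b, d}
  B9:   IN={b, d}   OUT={}

Merge at B7: OUT[B7] = IN[B8] = {a, b, d}
Applying B7's transfer function to that OUT value gives IN[B7] (row B7 above).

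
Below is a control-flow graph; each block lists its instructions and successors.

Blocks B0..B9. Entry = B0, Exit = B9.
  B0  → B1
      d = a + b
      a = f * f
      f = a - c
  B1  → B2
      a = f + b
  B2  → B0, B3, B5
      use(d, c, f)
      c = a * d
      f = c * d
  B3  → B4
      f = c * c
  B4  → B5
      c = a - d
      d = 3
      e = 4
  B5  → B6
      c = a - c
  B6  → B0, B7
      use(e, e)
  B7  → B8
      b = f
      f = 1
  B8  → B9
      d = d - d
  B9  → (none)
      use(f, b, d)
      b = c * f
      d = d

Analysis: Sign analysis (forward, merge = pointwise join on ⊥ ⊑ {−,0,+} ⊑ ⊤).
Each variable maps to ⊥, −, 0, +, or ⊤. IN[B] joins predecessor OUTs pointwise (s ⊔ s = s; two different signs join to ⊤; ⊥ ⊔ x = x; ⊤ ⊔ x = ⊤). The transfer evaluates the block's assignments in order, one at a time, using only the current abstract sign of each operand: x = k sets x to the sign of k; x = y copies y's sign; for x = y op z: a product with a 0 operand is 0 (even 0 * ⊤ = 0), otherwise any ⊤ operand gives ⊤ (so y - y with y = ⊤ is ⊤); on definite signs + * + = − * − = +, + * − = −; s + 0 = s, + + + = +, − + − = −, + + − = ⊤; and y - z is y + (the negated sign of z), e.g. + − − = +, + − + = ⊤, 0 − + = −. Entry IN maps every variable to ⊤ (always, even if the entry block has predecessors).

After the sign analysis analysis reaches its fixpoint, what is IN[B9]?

Answer: {a: ⊤, b: ⊤, c: ⊤, d: ⊤, e: ⊤, f: +}

Working:
Per-block solution:
  B0:  IN=(all ⊤)  OUT=(all ⊤)
  B1:  IN=(all ⊤)  OUT=(all ⊤)
  B2:  IN=(all ⊤)  OUT=(all ⊤)
  B3:  IN=(all ⊤)  OUT=(all ⊤)
  B4:  IN=(all ⊤)  OUT={d:+, e:+; rest ⊤}
  B5:  IN=(all ⊤)  OUT=(all ⊤)
  B6:  IN=(all ⊤)  OUT=(all ⊤)
  B7:  IN=(all ⊤)  OUT={f:+; rest ⊤}
  B8:  IN={f:+; rest ⊤}  OUT={f:+; rest ⊤}
  B9:  IN={f:+; rest ⊤}  OUT={f:+; rest ⊤}

Merge at B9: IN[B9] = OUT[B8] = {a: ⊤, b: ⊤, c: ⊤, d: ⊤, e: ⊤, f: +}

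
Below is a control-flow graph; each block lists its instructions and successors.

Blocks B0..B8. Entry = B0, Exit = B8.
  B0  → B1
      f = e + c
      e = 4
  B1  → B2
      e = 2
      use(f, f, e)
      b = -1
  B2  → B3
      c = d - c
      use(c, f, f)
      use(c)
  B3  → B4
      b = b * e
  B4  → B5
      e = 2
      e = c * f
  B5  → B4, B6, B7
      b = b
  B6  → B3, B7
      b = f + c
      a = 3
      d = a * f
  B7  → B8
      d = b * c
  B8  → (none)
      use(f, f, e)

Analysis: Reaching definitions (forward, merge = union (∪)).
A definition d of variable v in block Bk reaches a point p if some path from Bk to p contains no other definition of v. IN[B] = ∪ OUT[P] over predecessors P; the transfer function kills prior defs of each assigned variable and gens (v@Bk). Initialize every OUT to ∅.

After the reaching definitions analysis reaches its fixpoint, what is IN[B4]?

Answer: {a@B6, b@B3, b@B5, c@B2, d@B6, e@B1, e@B4, f@B0}

Trace:
Per-block solution:
  B0:  IN={}  OUT={e@B0, f@B0}
  B1:  IN={e@B0, f@B0}  OUT={b@B1, e@B1, f@B0}
  B2:  IN={b@B1, e@B1, f@B0}  OUT={b@B1, c@B2, e@B1, f@B0}
  B3:  IN={a@B6, b@B1, b@B6, c@B2, d@B6, e@B1, e@B4, f@B0}  OUT={a@B6, b@B3, c@B2, d@B6, e@B1, e@B4, f@B0}
  B4:  IN={a@B6, b@B3, b@B5, c@B2, d@B6, e@B1, e@B4, f@B0}  OUT={a@B6, b@B3, b@B5, c@B2, d@B6, e@B4, f@B0}
  B5:  IN={a@B6, b@B3, b@B5, c@B2, d@B6, e@B4, f@B0}  OUT={a@B6, b@B5, c@B2, d@B6, e@B4, f@B0}
  B6:  IN={a@B6, b@B5, c@B2, d@B6, e@B4, f@B0}  OUT={a@B6, b@B6, c@B2, d@B6, e@B4, f@B0}
  B7:  IN={a@B6, b@B5, b@B6, c@B2, d@B6, e@B4, f@B0}  OUT={a@B6, b@B5, b@B6, c@B2, d@B7, e@B4, f@B0}
  B8:  IN={a@B6, b@B5, b@B6, c@B2, d@B7, e@B4, f@B0}  OUT={a@B6, b@B5, b@B6, c@B2, d@B7, e@B4, f@B0}

Merge at B4: IN[B4] = OUT[B3] ⊔ OUT[B5] = {a@B6, b@B3, b@B5, c@B2, d@B6, e@B1, e@B4, f@B0}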